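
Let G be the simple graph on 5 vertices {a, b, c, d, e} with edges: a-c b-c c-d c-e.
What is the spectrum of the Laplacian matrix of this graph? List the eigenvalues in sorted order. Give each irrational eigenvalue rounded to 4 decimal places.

[0, 1, 1, 1, 5]

Each diagonal entry of L is the vertex degree and each off-diagonal entry is -1 where an edge is present, 0 otherwise; in the order [a, b, c, d, e] the diagonal is [1, 1, 4, 1, 1]. The multiplicity of 0 as a Laplacian eigenvalue equals the number of connected components. The single zero eigenvalue shows the graph is connected. The largest eigenvalue, 5, is at most the vertex count 5.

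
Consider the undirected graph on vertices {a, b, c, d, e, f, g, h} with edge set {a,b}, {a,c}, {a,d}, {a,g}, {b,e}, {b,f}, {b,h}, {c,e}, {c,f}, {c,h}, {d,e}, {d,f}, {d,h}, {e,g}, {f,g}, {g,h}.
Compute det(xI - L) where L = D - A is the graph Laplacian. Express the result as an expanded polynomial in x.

Each diagonal entry of L is the vertex degree and each off-diagonal entry is -1 where an edge is present, 0 otherwise; in the order [a, b, c, d, e, f, g, h] the diagonal is [4, 4, 4, 4, 4, 4, 4, 4]. L has integer entries, so p(x) = det(xI - L) has integer coefficients. Expanding the determinant yields x^8 - 32x^7 + 432x^6 - 3200x^5 + 14080x^4 - 36864x^3 + 53248x^2 - 32768x. The constant term is 0 because L is singular (the all-ones vector lies in its kernel). There is one zero in the spectrum, matching the 1 component.

x^8 - 32x^7 + 432x^6 - 3200x^5 + 14080x^4 - 36864x^3 + 53248x^2 - 32768x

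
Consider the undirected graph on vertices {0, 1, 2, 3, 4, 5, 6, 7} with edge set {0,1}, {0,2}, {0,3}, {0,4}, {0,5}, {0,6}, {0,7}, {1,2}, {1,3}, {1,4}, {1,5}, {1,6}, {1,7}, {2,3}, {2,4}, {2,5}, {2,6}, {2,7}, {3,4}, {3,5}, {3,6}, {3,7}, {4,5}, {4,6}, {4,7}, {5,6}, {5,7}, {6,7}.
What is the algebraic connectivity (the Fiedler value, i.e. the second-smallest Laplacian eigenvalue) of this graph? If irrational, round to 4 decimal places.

With the vertex order [0, 1, 2, 3, 4, 5, 6, 7], the degrees are [7, 7, 7, 7, 7, 7, 7, 7], giving D = diag(7, 7, 7, 7, 7, 7, 7, 7) and L = D - A. The smallest Laplacian eigenvalue is always 0. The next one, lambda_2 = 8, measures how hard the graph is to disconnect: larger values mean better connectivity. There is one zero in the spectrum, matching the 1 component.

8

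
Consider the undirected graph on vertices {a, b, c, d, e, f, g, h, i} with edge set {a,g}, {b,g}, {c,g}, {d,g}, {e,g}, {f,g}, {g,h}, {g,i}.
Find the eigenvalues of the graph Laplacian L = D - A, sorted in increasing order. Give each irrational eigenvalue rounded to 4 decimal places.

Each diagonal entry of L is the vertex degree and each off-diagonal entry is -1 where an edge is present, 0 otherwise; in the order [a, b, c, d, e, f, g, h, i] the diagonal is [1, 1, 1, 1, 1, 1, 8, 1, 1]. L is symmetric positive semidefinite, so every eigenvalue is real and nonnegative. There is one zero in the spectrum, matching the 1 component. The largest eigenvalue, 9, is at most the vertex count 9.

[0, 1, 1, 1, 1, 1, 1, 1, 9]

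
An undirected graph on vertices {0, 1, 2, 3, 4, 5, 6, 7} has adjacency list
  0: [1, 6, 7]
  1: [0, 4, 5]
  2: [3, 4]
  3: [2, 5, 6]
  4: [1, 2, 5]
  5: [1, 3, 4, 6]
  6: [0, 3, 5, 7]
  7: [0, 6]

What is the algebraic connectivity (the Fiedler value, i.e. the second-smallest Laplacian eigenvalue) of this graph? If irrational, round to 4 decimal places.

With the vertex order [0, 1, 2, 3, 4, 5, 6, 7], the degrees are [3, 3, 2, 3, 3, 4, 4, 2], giving D = diag(3, 3, 2, 3, 3, 4, 4, 2) and L = D - A. The sorted Laplacian eigenvalues are [0, 0.9774, 1.9092, 2.5662, 3.4025, 4.4197, 5.0531, 5.6718]; the algebraic connectivity is the second entry, 0.9774. The eigenvalues sum to 24, which equals trace(L) = 2|E|.

0.9774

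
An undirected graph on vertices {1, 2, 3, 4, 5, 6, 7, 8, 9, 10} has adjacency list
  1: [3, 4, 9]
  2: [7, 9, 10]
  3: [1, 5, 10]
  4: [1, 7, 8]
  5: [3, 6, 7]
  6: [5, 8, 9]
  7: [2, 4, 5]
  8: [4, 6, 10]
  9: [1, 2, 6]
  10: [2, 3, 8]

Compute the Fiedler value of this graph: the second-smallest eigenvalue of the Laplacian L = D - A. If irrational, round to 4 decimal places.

2

Reading degrees in the order [1, 2, 3, 4, 5, 6, 7, 8, 9, 10] gives [3, 3, 3, 3, 3, 3, 3, 3, 3, 3]; set D = diag(3, 3, 3, 3, 3, 3, 3, 3, 3, 3) and form L = D - A. The smallest Laplacian eigenvalue is always 0. The next one, lambda_2 = 2, measures how hard the graph is to disconnect: larger values mean better connectivity. The largest eigenvalue, 5, is at most the vertex count 10.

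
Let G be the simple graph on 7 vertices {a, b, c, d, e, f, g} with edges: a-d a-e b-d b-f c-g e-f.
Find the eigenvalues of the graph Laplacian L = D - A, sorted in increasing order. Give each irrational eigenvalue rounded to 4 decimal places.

[0, 0, 1.3820, 1.3820, 2, 3.6180, 3.6180]

With the vertex order [a, b, c, d, e, f, g], the degrees are [2, 2, 1, 2, 2, 2, 1], giving D = diag(2, 2, 1, 2, 2, 2, 1) and L = D - A. The multiplicity of 0 as a Laplacian eigenvalue equals the number of connected components. The 2 zero eigenvalues correspond to the 2 connected components. The eigenvalues sum to 12, which equals trace(L) = 2|E|.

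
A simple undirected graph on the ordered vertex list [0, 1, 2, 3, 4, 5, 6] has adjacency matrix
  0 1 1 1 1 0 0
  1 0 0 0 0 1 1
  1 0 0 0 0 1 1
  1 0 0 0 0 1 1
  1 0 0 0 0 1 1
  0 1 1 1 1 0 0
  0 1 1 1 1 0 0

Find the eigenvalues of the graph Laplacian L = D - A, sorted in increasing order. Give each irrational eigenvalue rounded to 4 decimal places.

Reading degrees in the order [0, 1, 2, 3, 4, 5, 6] gives [4, 3, 3, 3, 3, 4, 4]; set D = diag(4, 3, 3, 3, 3, 4, 4) and form L = D - A. L is symmetric positive semidefinite, so every eigenvalue is real and nonnegative. The single zero eigenvalue shows the graph is connected. By the matrix-tree theorem the graph has (1/7) * product of the nonzero eigenvalues = 432 spanning trees. The largest eigenvalue, 7, is at most the vertex count 7.

[0, 3, 3, 3, 4, 4, 7]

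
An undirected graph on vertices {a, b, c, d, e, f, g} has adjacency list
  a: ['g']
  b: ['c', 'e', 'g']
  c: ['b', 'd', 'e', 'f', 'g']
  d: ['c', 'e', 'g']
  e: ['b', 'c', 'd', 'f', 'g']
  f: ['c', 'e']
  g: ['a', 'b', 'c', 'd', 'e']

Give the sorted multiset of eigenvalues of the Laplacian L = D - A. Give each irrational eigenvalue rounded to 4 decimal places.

Each diagonal entry of L is the vertex degree and each off-diagonal entry is -1 where an edge is present, 0 otherwise; in the order [a, b, c, d, e, f, g] the diagonal is [1, 3, 5, 3, 5, 2, 5]. Since every row of L sums to 0, the all-ones vector is in the kernel and 0 is an eigenvalue. The single zero eigenvalue shows the graph is connected. There is one zero in the spectrum, matching the 1 component.

[0, 0.9275, 2.1187, 3, 5.6573, 6, 6.2965]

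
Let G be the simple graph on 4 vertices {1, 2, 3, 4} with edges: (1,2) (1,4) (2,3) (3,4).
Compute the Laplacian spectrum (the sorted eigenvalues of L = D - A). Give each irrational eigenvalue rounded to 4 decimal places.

Each diagonal entry of L is the vertex degree and each off-diagonal entry is -1 where an edge is present, 0 otherwise; in the order [1, 2, 3, 4] the diagonal is [2, 2, 2, 2]. Since every row of L sums to 0, the all-ones vector is in the kernel and 0 is an eigenvalue. By the matrix-tree theorem the graph has (1/4) * product of the nonzero eigenvalues = 4 spanning trees.

[0, 2, 2, 4]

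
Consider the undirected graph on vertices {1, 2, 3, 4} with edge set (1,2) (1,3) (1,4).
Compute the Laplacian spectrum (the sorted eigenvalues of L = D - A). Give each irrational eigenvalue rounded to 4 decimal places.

Each diagonal entry of L is the vertex degree and each off-diagonal entry is -1 where an edge is present, 0 otherwise; in the order [1, 2, 3, 4] the diagonal is [3, 1, 1, 1]. L is symmetric positive semidefinite, so every eigenvalue is real and nonnegative. The single zero eigenvalue shows the graph is connected. The eigenvalues sum to 6, which equals trace(L) = 2|E|.

[0, 1, 1, 4]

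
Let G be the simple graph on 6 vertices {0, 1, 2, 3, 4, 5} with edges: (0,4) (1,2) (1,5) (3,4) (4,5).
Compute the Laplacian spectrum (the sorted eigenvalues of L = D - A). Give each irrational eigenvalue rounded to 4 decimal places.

Reading degrees in the order [0, 1, 2, 3, 4, 5] gives [1, 2, 1, 1, 3, 2]; set D = diag(1, 2, 1, 1, 3, 2) and form L = D - A. Since every row of L sums to 0, the all-ones vector is in the kernel and 0 is an eigenvalue.

[0, 0.3249, 1, 1.4608, 3, 4.2143]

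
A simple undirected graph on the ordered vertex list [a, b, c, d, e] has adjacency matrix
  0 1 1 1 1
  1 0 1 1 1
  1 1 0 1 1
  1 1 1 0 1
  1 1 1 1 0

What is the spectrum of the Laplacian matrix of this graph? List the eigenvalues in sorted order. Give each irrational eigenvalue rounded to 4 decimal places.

With the vertex order [a, b, c, d, e], the degrees are [4, 4, 4, 4, 4], giving D = diag(4, 4, 4, 4, 4) and L = D - A. The multiplicity of 0 as a Laplacian eigenvalue equals the number of connected components. The single zero eigenvalue shows the graph is connected. The eigenvalues sum to 20, which equals trace(L) = 2|E|.

[0, 5, 5, 5, 5]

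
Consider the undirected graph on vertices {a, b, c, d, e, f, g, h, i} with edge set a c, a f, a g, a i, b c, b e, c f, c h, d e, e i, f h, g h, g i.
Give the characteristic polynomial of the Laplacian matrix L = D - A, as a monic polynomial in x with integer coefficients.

x^9 - 26x^8 + 284x^7 - 1692x^6 + 5967x^5 - 12624x^4 + 15423x^3 - 9730x^2 + 2322x

With the vertex order [a, b, c, d, e, f, g, h, i], the degrees are [4, 2, 4, 1, 3, 3, 3, 3, 3], giving D = diag(4, 2, 4, 1, 3, 3, 3, 3, 3) and L = D - A. L has integer entries, so p(x) = det(xI - L) has integer coefficients. Expanding the determinant yields x^9 - 26x^8 + 284x^7 - 1692x^6 + 5967x^5 - 12624x^4 + 15423x^3 - 9730x^2 + 2322x. The constant term is 0 because L is singular (the all-ones vector lies in its kernel). By the matrix-tree theorem the graph has (1/9) * product of the nonzero eigenvalues = 258 spanning trees.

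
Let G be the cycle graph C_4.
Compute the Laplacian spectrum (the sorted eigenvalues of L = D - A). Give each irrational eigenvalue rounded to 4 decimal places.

[0, 2, 2, 4]

The graph has 4 vertices and degree multiset [2, 2, 2, 2]; D is the diagonal matrix of degrees and L = D - A. The multiplicity of 0 as a Laplacian eigenvalue equals the number of connected components. The largest eigenvalue, 4, is at most the vertex count 4.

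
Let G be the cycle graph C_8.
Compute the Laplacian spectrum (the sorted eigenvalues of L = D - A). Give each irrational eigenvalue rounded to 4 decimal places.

The graph has 8 vertices and degree multiset [2, 2, 2, 2, 2, 2, 2, 2]; D is the diagonal matrix of degrees and L = D - A. Since every row of L sums to 0, the all-ones vector is in the kernel and 0 is an eigenvalue. The single zero eigenvalue shows the graph is connected. There is one zero in the spectrum, matching the 1 component.

[0, 0.5858, 0.5858, 2, 2, 3.4142, 3.4142, 4]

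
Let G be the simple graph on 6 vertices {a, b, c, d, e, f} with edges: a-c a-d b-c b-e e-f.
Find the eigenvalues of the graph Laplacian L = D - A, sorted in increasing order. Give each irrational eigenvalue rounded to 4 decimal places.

[0, 0.2679, 1, 2, 3, 3.7321]

Reading degrees in the order [a, b, c, d, e, f] gives [2, 2, 2, 1, 2, 1]; set D = diag(2, 2, 2, 1, 2, 1) and form L = D - A. Since every row of L sums to 0, the all-ones vector is in the kernel and 0 is an eigenvalue. The single zero eigenvalue shows the graph is connected.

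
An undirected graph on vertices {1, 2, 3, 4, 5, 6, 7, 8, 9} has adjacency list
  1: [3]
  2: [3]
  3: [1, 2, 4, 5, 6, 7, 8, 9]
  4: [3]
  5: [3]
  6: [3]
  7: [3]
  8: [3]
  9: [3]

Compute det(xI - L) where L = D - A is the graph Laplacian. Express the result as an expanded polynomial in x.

x^9 - 16x^8 + 84x^7 - 224x^6 + 350x^5 - 336x^4 + 196x^3 - 64x^2 + 9x

With the vertex order [1, 2, 3, 4, 5, 6, 7, 8, 9], the degrees are [1, 1, 8, 1, 1, 1, 1, 1, 1], giving D = diag(1, 1, 8, 1, 1, 1, 1, 1, 1) and L = D - A. Computing det(xI - L) by cofactor expansion (or equivalently via sum-over-permutations) gives x^9 - 16x^8 + 84x^7 - 224x^6 + 350x^5 - 336x^4 + 196x^3 - 64x^2 + 9x. Since p(0) = det(-L) = 0, x divides p(x). The largest eigenvalue, 9, is at most the vertex count 9.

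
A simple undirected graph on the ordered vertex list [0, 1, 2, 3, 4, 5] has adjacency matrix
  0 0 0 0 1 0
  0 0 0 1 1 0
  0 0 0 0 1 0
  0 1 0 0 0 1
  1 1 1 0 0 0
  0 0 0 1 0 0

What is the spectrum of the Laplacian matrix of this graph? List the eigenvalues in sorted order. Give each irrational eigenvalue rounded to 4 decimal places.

With the vertex order [0, 1, 2, 3, 4, 5], the degrees are [1, 2, 1, 2, 3, 1], giving D = diag(1, 2, 1, 2, 3, 1) and L = D - A. The multiplicity of 0 as a Laplacian eigenvalue equals the number of connected components.

[0, 0.3249, 1, 1.4608, 3, 4.2143]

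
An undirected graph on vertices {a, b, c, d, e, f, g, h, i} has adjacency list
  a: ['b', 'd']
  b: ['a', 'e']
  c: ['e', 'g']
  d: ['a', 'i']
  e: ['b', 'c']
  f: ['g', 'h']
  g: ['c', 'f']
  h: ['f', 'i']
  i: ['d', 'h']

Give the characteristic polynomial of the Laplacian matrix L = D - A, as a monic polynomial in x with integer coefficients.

x^9 - 18x^8 + 135x^7 - 546x^6 + 1287x^5 - 1782x^4 + 1386x^3 - 540x^2 + 81x

Reading degrees in the order [a, b, c, d, e, f, g, h, i] gives [2, 2, 2, 2, 2, 2, 2, 2, 2]; set D = diag(2, 2, 2, 2, 2, 2, 2, 2, 2) and form L = D - A. L has integer entries, so p(x) = det(xI - L) has integer coefficients. Expanding the determinant yields x^9 - 18x^8 + 135x^7 - 546x^6 + 1287x^5 - 1782x^4 + 1386x^3 - 540x^2 + 81x. Since p(0) = det(-L) = 0, x divides p(x).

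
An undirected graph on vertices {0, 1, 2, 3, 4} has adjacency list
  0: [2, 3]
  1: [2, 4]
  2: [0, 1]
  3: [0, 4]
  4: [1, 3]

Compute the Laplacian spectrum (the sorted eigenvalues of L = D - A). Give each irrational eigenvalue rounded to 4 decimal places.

Reading degrees in the order [0, 1, 2, 3, 4] gives [2, 2, 2, 2, 2]; set D = diag(2, 2, 2, 2, 2) and form L = D - A. Diagonalising L (or applying a numerical eigensolver to the 5x5 matrix) gives the spectrum above.

[0, 1.3820, 1.3820, 3.6180, 3.6180]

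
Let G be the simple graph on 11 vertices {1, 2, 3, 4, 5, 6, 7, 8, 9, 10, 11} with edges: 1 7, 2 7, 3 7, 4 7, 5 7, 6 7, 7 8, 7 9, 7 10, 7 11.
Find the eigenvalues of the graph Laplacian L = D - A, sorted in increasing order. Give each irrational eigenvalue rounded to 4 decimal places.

Each diagonal entry of L is the vertex degree and each off-diagonal entry is -1 where an edge is present, 0 otherwise; in the order [1, 2, 3, 4, 5, 6, 7, 8, 9, 10, 11] the diagonal is [1, 1, 1, 1, 1, 1, 10, 1, 1, 1, 1]. Since every row of L sums to 0, the all-ones vector is in the kernel and 0 is an eigenvalue. The largest eigenvalue, 11, is at most the vertex count 11. By the matrix-tree theorem the graph has (1/11) * product of the nonzero eigenvalues = 1 spanning tree.

[0, 1, 1, 1, 1, 1, 1, 1, 1, 1, 11]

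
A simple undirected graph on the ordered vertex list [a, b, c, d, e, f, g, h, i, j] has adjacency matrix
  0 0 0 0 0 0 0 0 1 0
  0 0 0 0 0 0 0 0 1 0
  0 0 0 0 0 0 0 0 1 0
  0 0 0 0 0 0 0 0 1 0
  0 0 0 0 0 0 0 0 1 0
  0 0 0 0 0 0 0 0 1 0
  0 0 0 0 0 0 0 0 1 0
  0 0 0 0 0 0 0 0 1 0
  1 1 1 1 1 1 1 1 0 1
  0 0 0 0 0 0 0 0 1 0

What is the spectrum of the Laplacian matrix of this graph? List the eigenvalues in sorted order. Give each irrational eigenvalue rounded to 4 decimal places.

[0, 1, 1, 1, 1, 1, 1, 1, 1, 10]

With the vertex order [a, b, c, d, e, f, g, h, i, j], the degrees are [1, 1, 1, 1, 1, 1, 1, 1, 9, 1], giving D = diag(1, 1, 1, 1, 1, 1, 1, 1, 9, 1) and L = D - A. L is symmetric positive semidefinite, so every eigenvalue is real and nonnegative.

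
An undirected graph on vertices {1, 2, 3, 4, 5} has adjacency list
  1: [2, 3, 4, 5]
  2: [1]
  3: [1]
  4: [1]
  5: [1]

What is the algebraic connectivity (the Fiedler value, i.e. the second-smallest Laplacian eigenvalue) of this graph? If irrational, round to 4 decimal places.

Each diagonal entry of L is the vertex degree and each off-diagonal entry is -1 where an edge is present, 0 otherwise; in the order [1, 2, 3, 4, 5] the diagonal is [4, 1, 1, 1, 1]. Computing the eigenvalues of L and sorting gives [0, 1, 1, 1, 5]. The Fiedler value lambda_2 = 1 is strictly positive, so the graph is connected. There is one zero in the spectrum, matching the 1 component.

1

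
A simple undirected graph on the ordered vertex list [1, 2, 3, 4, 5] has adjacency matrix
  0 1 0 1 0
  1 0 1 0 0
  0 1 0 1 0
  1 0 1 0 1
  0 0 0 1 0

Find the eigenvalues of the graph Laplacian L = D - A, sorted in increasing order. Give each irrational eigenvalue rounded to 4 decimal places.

[0, 0.8299, 2, 2.6889, 4.4812]

With the vertex order [1, 2, 3, 4, 5], the degrees are [2, 2, 2, 3, 1], giving D = diag(2, 2, 2, 3, 1) and L = D - A. L is symmetric positive semidefinite, so every eigenvalue is real and nonnegative. There is one zero in the spectrum, matching the 1 component.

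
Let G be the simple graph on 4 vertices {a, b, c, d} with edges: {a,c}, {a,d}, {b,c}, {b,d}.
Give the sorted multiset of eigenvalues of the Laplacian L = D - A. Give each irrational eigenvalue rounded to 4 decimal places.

Reading degrees in the order [a, b, c, d] gives [2, 2, 2, 2]; set D = diag(2, 2, 2, 2) and form L = D - A. Diagonalising L (or applying a numerical eigensolver to the 4x4 matrix) gives the spectrum above. There is one zero in the spectrum, matching the 1 component. By the matrix-tree theorem the graph has (1/4) * product of the nonzero eigenvalues = 4 spanning trees.

[0, 2, 2, 4]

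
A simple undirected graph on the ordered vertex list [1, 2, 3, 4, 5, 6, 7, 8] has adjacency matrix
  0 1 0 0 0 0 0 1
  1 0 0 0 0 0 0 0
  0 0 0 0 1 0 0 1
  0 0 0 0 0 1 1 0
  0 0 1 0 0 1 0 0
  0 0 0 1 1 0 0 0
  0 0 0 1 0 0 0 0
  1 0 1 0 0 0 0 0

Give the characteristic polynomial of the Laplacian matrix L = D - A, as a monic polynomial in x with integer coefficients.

Each diagonal entry of L is the vertex degree and each off-diagonal entry is -1 where an edge is present, 0 otherwise; in the order [1, 2, 3, 4, 5, 6, 7, 8] the diagonal is [2, 1, 2, 2, 2, 2, 1, 2]. Computing det(xI - L) by cofactor expansion (or equivalently via sum-over-permutations) gives x^8 - 14x^7 + 78x^6 - 220x^5 + 330x^4 - 252x^3 + 84x^2 - 8x. The coefficient of x^7 equals -trace(L) = -14, matching the sum of degrees.

x^8 - 14x^7 + 78x^6 - 220x^5 + 330x^4 - 252x^3 + 84x^2 - 8x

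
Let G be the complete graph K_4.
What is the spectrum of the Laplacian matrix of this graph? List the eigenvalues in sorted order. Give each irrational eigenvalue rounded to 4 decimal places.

The graph has 4 vertices and degree multiset [3, 3, 3, 3]; D is the diagonal matrix of degrees and L = D - A. The multiplicity of 0 as a Laplacian eigenvalue equals the number of connected components. The single zero eigenvalue shows the graph is connected. By the matrix-tree theorem the graph has (1/4) * product of the nonzero eigenvalues = 16 spanning trees. There is one zero in the spectrum, matching the 1 component.

[0, 4, 4, 4]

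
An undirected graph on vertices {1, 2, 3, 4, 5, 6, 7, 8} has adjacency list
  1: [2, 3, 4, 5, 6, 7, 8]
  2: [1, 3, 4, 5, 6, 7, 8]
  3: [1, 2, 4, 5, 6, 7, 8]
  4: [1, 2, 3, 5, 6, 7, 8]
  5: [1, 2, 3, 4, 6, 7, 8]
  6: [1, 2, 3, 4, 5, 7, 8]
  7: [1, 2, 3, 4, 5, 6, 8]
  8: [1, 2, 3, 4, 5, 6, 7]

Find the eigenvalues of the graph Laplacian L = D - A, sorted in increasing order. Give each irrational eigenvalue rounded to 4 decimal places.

[0, 8, 8, 8, 8, 8, 8, 8]

Each diagonal entry of L is the vertex degree and each off-diagonal entry is -1 where an edge is present, 0 otherwise; in the order [1, 2, 3, 4, 5, 6, 7, 8] the diagonal is [7, 7, 7, 7, 7, 7, 7, 7]. Since every row of L sums to 0, the all-ones vector is in the kernel and 0 is an eigenvalue. The single zero eigenvalue shows the graph is connected.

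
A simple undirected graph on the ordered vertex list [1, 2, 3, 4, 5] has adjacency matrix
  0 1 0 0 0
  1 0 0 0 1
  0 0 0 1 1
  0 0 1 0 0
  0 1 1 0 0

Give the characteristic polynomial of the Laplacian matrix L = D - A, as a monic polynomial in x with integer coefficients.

x^5 - 8x^4 + 21x^3 - 20x^2 + 5x

With the vertex order [1, 2, 3, 4, 5], the degrees are [1, 2, 2, 1, 2], giving D = diag(1, 2, 2, 1, 2) and L = D - A. L has integer entries, so p(x) = det(xI - L) has integer coefficients. Expanding the determinant yields x^5 - 8x^4 + 21x^3 - 20x^2 + 5x. The constant term is 0 because L is singular (the all-ones vector lies in its kernel). The eigenvalues sum to 8, which equals trace(L) = 2|E|.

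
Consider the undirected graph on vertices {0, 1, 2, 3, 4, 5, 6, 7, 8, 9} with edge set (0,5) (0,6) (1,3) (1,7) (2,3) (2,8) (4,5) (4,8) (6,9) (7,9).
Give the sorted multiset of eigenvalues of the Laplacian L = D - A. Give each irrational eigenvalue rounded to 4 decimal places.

Each diagonal entry of L is the vertex degree and each off-diagonal entry is -1 where an edge is present, 0 otherwise; in the order [0, 1, 2, 3, 4, 5, 6, 7, 8, 9] the diagonal is [2, 2, 2, 2, 2, 2, 2, 2, 2, 2]. L is symmetric positive semidefinite, so every eigenvalue is real and nonnegative. The largest eigenvalue, 4, is at most the vertex count 10. The eigenvalues sum to 20, which equals trace(L) = 2|E|.

[0, 0.3820, 0.3820, 1.3820, 1.3820, 2.6180, 2.6180, 3.6180, 3.6180, 4]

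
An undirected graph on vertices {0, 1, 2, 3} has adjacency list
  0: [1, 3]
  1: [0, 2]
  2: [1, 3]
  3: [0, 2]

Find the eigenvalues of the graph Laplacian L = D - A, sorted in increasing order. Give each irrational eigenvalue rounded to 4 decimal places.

[0, 2, 2, 4]

Reading degrees in the order [0, 1, 2, 3] gives [2, 2, 2, 2]; set D = diag(2, 2, 2, 2) and form L = D - A. L is symmetric positive semidefinite, so every eigenvalue is real and nonnegative. The single zero eigenvalue shows the graph is connected. The eigenvalues sum to 8, which equals trace(L) = 2|E|. There is one zero in the spectrum, matching the 1 component.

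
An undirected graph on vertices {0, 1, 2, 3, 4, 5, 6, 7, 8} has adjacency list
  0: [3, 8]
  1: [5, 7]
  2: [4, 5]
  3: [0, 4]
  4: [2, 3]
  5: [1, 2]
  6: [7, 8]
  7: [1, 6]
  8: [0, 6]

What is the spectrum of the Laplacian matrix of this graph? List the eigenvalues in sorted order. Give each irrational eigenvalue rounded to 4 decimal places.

With the vertex order [0, 1, 2, 3, 4, 5, 6, 7, 8], the degrees are [2, 2, 2, 2, 2, 2, 2, 2, 2], giving D = diag(2, 2, 2, 2, 2, 2, 2, 2, 2) and L = D - A. L is symmetric positive semidefinite, so every eigenvalue is real and nonnegative. The single zero eigenvalue shows the graph is connected. There is one zero in the spectrum, matching the 1 component.

[0, 0.4679, 0.4679, 1.6527, 1.6527, 3, 3, 3.8794, 3.8794]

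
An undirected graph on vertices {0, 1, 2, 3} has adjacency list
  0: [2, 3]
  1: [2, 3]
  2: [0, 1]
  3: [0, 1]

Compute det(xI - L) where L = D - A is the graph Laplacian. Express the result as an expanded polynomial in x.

x^4 - 8x^3 + 20x^2 - 16x

Each diagonal entry of L is the vertex degree and each off-diagonal entry is -1 where an edge is present, 0 otherwise; in the order [0, 1, 2, 3] the diagonal is [2, 2, 2, 2]. L has integer entries, so p(x) = det(xI - L) has integer coefficients. Expanding the determinant yields x^4 - 8x^3 + 20x^2 - 16x. The coefficient of x^3 equals -trace(L) = -8, matching the sum of degrees. There is one zero in the spectrum, matching the 1 component.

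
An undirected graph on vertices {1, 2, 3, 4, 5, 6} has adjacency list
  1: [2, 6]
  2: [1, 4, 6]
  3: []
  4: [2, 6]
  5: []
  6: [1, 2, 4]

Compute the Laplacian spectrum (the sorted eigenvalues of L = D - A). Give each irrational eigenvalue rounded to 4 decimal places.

Each diagonal entry of L is the vertex degree and each off-diagonal entry is -1 where an edge is present, 0 otherwise; in the order [1, 2, 3, 4, 5, 6] the diagonal is [2, 3, 0, 2, 0, 3]. The multiplicity of 0 as a Laplacian eigenvalue equals the number of connected components. The 3 zero eigenvalues correspond to the 3 connected components. The largest eigenvalue, 4, is at most the vertex count 6.

[0, 0, 0, 2, 4, 4]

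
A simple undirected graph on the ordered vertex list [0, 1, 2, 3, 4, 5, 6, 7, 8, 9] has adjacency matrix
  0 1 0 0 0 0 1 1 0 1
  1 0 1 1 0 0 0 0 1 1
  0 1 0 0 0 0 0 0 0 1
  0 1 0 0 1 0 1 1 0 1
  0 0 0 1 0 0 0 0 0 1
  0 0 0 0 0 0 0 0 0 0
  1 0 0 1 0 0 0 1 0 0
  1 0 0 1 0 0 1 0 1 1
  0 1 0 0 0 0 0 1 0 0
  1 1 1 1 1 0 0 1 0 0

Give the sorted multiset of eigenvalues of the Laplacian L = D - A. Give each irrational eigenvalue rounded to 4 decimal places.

With the vertex order [0, 1, 2, 3, 4, 5, 6, 7, 8, 9], the degrees are [4, 5, 2, 5, 2, 0, 3, 5, 2, 6], giving D = diag(4, 5, 2, 5, 2, 0, 3, 5, 2, 6) and L = D - A. The multiplicity of 0 as a Laplacian eigenvalue equals the number of connected components. The 2 zero eigenvalues correspond to the 2 connected components. The eigenvalues sum to 34, which equals trace(L) = 2|E|.

[0, 0, 1.5984, 1.6972, 2.1134, 3.9749, 4.8408, 5.3028, 7.1392, 7.3333]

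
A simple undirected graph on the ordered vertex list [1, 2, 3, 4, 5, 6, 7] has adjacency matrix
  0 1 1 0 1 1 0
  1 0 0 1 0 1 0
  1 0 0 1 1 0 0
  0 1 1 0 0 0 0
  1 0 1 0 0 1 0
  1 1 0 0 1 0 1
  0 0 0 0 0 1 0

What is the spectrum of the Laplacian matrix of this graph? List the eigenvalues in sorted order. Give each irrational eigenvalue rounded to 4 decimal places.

[0, 0.8247, 1.8740, 2.5858, 4.1260, 5.1753, 5.4142]

Reading degrees in the order [1, 2, 3, 4, 5, 6, 7] gives [4, 3, 3, 2, 3, 4, 1]; set D = diag(4, 3, 3, 2, 3, 4, 1) and form L = D - A. Since every row of L sums to 0, the all-ones vector is in the kernel and 0 is an eigenvalue. The eigenvalues sum to 20, which equals trace(L) = 2|E|. By the matrix-tree theorem the graph has (1/7) * product of the nonzero eigenvalues = 66 spanning trees.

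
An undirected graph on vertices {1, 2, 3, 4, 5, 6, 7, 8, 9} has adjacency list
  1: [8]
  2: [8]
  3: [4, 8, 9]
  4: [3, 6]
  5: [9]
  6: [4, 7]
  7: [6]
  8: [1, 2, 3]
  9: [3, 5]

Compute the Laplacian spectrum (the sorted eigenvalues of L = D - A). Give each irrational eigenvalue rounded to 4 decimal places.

Reading degrees in the order [1, 2, 3, 4, 5, 6, 7, 8, 9] gives [1, 1, 3, 2, 1, 2, 1, 3, 2]; set D = diag(1, 1, 3, 2, 1, 2, 1, 3, 2) and form L = D - A. L is symmetric positive semidefinite, so every eigenvalue is real and nonnegative.

[0, 0.2217, 0.3327, 1, 1.1923, 2.1071, 3, 3.4413, 4.7049]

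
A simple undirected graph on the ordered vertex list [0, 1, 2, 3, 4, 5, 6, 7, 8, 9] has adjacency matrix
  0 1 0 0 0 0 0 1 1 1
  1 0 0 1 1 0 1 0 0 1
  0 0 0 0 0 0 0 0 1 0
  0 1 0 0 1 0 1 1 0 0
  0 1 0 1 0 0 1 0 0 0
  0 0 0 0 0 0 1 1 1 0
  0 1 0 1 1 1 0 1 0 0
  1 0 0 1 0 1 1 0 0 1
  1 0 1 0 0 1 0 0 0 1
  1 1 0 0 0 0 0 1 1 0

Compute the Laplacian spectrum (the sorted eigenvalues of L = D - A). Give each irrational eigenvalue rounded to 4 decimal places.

With the vertex order [0, 1, 2, 3, 4, 5, 6, 7, 8, 9], the degrees are [4, 5, 1, 4, 3, 3, 5, 5, 4, 4], giving D = diag(4, 5, 1, 4, 3, 3, 5, 5, 4, 4) and L = D - A. L is symmetric positive semidefinite, so every eigenvalue is real and nonnegative. The single zero eigenvalue shows the graph is connected.

[0, 0.7287, 1.9267, 2.5858, 4, 5, 5, 5.4142, 6.0733, 7.2713]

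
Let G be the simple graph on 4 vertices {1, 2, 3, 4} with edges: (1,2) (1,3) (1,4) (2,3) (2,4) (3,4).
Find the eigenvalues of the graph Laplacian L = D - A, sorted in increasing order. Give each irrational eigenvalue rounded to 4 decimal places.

Each diagonal entry of L is the vertex degree and each off-diagonal entry is -1 where an edge is present, 0 otherwise; in the order [1, 2, 3, 4] the diagonal is [3, 3, 3, 3]. Since every row of L sums to 0, the all-ones vector is in the kernel and 0 is an eigenvalue. The single zero eigenvalue shows the graph is connected. By the matrix-tree theorem the graph has (1/4) * product of the nonzero eigenvalues = 16 spanning trees. The eigenvalues sum to 12, which equals trace(L) = 2|E|.

[0, 4, 4, 4]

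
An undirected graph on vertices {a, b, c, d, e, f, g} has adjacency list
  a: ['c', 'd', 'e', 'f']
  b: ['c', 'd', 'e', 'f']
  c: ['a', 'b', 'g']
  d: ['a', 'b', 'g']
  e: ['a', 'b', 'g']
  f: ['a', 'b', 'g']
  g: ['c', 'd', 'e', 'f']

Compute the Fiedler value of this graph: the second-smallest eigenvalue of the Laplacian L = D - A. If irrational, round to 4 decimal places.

3

With the vertex order [a, b, c, d, e, f, g], the degrees are [4, 4, 3, 3, 3, 3, 4], giving D = diag(4, 4, 3, 3, 3, 3, 4) and L = D - A. The smallest Laplacian eigenvalue is always 0. The next one, lambda_2 = 3, measures how hard the graph is to disconnect: larger values mean better connectivity. The largest eigenvalue, 7, is at most the vertex count 7. There is one zero in the spectrum, matching the 1 component.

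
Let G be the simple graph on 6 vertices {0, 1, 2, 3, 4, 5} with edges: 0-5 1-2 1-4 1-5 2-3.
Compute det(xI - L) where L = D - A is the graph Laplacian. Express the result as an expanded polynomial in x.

x^6 - 10x^5 + 35x^4 - 52x^3 + 31x^2 - 6x

Each diagonal entry of L is the vertex degree and each off-diagonal entry is -1 where an edge is present, 0 otherwise; in the order [0, 1, 2, 3, 4, 5] the diagonal is [1, 3, 2, 1, 1, 2]. L has integer entries, so p(x) = det(xI - L) has integer coefficients. Expanding the determinant yields x^6 - 10x^5 + 35x^4 - 52x^3 + 31x^2 - 6x. The coefficient of x^5 equals -trace(L) = -10, matching the sum of degrees.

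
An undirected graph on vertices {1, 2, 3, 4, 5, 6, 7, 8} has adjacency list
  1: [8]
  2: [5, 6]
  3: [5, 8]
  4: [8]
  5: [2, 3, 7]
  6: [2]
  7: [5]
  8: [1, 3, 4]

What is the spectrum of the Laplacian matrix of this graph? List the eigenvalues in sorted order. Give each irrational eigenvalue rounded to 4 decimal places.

[0, 0.2137, 0.6177, 1, 1.4977, 2.3537, 3.8408, 4.4763]

Reading degrees in the order [1, 2, 3, 4, 5, 6, 7, 8] gives [1, 2, 2, 1, 3, 1, 1, 3]; set D = diag(1, 2, 2, 1, 3, 1, 1, 3) and form L = D - A. Since every row of L sums to 0, the all-ones vector is in the kernel and 0 is an eigenvalue. The single zero eigenvalue shows the graph is connected.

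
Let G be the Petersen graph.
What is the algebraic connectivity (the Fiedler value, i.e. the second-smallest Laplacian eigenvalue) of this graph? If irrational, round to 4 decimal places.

2

The graph has 10 vertices and degree multiset [3, 3, 3, 3, 3, 3, 3, 3, 3, 3]; D is the diagonal matrix of degrees and L = D - A. The smallest Laplacian eigenvalue is always 0. The next one, lambda_2 = 2, measures how hard the graph is to disconnect: larger values mean better connectivity. There is one zero in the spectrum, matching the 1 component.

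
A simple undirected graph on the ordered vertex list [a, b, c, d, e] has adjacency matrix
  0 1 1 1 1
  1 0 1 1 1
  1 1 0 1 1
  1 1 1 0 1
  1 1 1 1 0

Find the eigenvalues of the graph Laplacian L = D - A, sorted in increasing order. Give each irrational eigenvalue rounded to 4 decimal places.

[0, 5, 5, 5, 5]

Each diagonal entry of L is the vertex degree and each off-diagonal entry is -1 where an edge is present, 0 otherwise; in the order [a, b, c, d, e] the diagonal is [4, 4, 4, 4, 4]. Since every row of L sums to 0, the all-ones vector is in the kernel and 0 is an eigenvalue. The single zero eigenvalue shows the graph is connected. The largest eigenvalue, 5, is at most the vertex count 5. The eigenvalues sum to 20, which equals trace(L) = 2|E|.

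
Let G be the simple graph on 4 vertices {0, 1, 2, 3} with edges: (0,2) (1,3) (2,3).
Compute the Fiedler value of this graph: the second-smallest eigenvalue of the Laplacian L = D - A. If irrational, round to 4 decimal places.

0.5858

With the vertex order [0, 1, 2, 3], the degrees are [1, 1, 2, 2], giving D = diag(1, 1, 2, 2) and L = D - A. The smallest Laplacian eigenvalue is always 0. The next one, lambda_2 = 0.5858, measures how hard the graph is to disconnect: larger values mean better connectivity. By the matrix-tree theorem the graph has (1/4) * product of the nonzero eigenvalues = 1 spanning tree. The eigenvalues sum to 6, which equals trace(L) = 2|E|.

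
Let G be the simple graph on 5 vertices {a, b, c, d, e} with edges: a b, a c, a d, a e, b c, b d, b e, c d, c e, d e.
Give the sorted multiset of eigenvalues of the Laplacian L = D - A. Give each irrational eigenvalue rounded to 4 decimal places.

[0, 5, 5, 5, 5]

Each diagonal entry of L is the vertex degree and each off-diagonal entry is -1 where an edge is present, 0 otherwise; in the order [a, b, c, d, e] the diagonal is [4, 4, 4, 4, 4]. The multiplicity of 0 as a Laplacian eigenvalue equals the number of connected components. There is one zero in the spectrum, matching the 1 component.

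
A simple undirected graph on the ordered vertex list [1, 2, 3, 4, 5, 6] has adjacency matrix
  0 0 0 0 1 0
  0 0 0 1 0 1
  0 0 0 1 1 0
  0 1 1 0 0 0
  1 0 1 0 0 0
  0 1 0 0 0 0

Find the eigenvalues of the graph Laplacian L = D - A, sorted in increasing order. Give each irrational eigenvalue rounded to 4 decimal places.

With the vertex order [1, 2, 3, 4, 5, 6], the degrees are [1, 2, 2, 2, 2, 1], giving D = diag(1, 2, 2, 2, 2, 1) and L = D - A. Since every row of L sums to 0, the all-ones vector is in the kernel and 0 is an eigenvalue.

[0, 0.2679, 1, 2, 3, 3.7321]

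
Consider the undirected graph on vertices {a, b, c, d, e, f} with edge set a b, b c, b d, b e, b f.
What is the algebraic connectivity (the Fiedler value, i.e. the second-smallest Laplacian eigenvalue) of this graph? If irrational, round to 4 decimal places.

1

Each diagonal entry of L is the vertex degree and each off-diagonal entry is -1 where an edge is present, 0 otherwise; in the order [a, b, c, d, e, f] the diagonal is [1, 5, 1, 1, 1, 1]. The smallest Laplacian eigenvalue is always 0. The next one, lambda_2 = 1, measures how hard the graph is to disconnect: larger values mean better connectivity. The largest eigenvalue, 6, is at most the vertex count 6.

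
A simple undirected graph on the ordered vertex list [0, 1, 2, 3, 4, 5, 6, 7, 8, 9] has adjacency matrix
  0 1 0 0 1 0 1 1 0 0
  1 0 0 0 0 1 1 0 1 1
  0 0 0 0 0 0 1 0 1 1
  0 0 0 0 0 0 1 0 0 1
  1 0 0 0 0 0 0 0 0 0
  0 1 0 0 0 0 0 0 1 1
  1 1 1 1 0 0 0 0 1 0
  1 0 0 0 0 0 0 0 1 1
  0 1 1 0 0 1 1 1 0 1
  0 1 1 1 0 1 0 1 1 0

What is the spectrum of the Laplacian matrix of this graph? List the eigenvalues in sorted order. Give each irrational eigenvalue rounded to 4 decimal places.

[0, 0.7700, 1.8891, 2.6557, 2.7353, 3.6434, 5.4979, 5.9571, 7.2973, 7.5541]

Each diagonal entry of L is the vertex degree and each off-diagonal entry is -1 where an edge is present, 0 otherwise; in the order [0, 1, 2, 3, 4, 5, 6, 7, 8, 9] the diagonal is [4, 5, 3, 2, 1, 3, 5, 3, 6, 6]. The multiplicity of 0 as a Laplacian eigenvalue equals the number of connected components. By the matrix-tree theorem the graph has (1/10) * product of the nonzero eigenvalues = 6951 spanning trees.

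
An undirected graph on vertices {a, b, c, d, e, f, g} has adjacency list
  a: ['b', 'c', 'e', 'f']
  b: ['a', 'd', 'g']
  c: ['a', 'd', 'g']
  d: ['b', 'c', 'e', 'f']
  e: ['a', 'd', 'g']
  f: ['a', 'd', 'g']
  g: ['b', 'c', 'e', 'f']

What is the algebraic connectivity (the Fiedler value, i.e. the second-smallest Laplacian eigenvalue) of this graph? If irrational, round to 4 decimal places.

3

Each diagonal entry of L is the vertex degree and each off-diagonal entry is -1 where an edge is present, 0 otherwise; in the order [a, b, c, d, e, f, g] the diagonal is [4, 3, 3, 4, 3, 3, 4]. The sorted Laplacian eigenvalues are [0, 3, 3, 3, 4, 4, 7]; the algebraic connectivity is the second entry, 3. The largest eigenvalue, 7, is at most the vertex count 7.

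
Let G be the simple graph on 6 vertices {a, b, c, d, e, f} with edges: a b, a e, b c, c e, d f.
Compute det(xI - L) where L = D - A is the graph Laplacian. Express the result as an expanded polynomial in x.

x^6 - 10x^5 + 36x^4 - 56x^3 + 32x^2

With the vertex order [a, b, c, d, e, f], the degrees are [2, 2, 2, 1, 2, 1], giving D = diag(2, 2, 2, 1, 2, 1) and L = D - A. Computing det(xI - L) by cofactor expansion (or equivalently via sum-over-permutations) gives x^6 - 10x^5 + 36x^4 - 56x^3 + 32x^2. The coefficient of x^5 equals -trace(L) = -10, matching the sum of degrees. The largest eigenvalue, 4, is at most the vertex count 6. There are 2 zeros in the spectrum, matching the 2 components.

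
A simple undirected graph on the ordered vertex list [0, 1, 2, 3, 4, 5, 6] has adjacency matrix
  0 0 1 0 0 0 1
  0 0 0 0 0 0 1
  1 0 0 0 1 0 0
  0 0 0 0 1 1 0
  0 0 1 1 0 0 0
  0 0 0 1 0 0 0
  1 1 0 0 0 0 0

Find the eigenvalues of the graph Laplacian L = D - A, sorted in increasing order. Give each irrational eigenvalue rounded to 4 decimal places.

[0, 0.1981, 0.7530, 1.5550, 2.4450, 3.2470, 3.8019]

Reading degrees in the order [0, 1, 2, 3, 4, 5, 6] gives [2, 1, 2, 2, 2, 1, 2]; set D = diag(2, 1, 2, 2, 2, 1, 2) and form L = D - A. The multiplicity of 0 as a Laplacian eigenvalue equals the number of connected components. The largest eigenvalue, 3.8019, is at most the vertex count 7.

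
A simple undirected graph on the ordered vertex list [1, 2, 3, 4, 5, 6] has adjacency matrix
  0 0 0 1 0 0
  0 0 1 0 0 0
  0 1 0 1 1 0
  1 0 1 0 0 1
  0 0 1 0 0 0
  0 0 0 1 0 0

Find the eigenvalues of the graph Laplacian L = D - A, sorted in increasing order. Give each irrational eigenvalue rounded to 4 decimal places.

With the vertex order [1, 2, 3, 4, 5, 6], the degrees are [1, 1, 3, 3, 1, 1], giving D = diag(1, 1, 3, 3, 1, 1) and L = D - A. The multiplicity of 0 as a Laplacian eigenvalue equals the number of connected components.

[0, 0.4384, 1, 1, 3, 4.5616]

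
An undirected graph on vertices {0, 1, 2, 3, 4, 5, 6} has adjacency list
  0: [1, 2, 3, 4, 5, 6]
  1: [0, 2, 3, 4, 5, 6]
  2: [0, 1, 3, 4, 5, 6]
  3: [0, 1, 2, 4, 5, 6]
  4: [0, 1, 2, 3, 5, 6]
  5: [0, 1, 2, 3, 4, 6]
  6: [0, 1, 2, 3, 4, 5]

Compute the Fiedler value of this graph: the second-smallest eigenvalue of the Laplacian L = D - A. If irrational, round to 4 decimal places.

Reading degrees in the order [0, 1, 2, 3, 4, 5, 6] gives [6, 6, 6, 6, 6, 6, 6]; set D = diag(6, 6, 6, 6, 6, 6, 6) and form L = D - A. Computing the eigenvalues of L and sorting gives [0, 7, 7, 7, 7, 7, 7]. The Fiedler value lambda_2 = 7 is strictly positive, so the graph is connected. The largest eigenvalue, 7, is at most the vertex count 7.

7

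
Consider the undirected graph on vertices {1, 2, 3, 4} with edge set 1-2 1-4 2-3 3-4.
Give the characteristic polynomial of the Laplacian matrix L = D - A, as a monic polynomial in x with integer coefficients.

x^4 - 8x^3 + 20x^2 - 16x

Each diagonal entry of L is the vertex degree and each off-diagonal entry is -1 where an edge is present, 0 otherwise; in the order [1, 2, 3, 4] the diagonal is [2, 2, 2, 2]. The eigenvalues of L are [0, 2, 2, 4]; the characteristic polynomial is the product of (x - lambda_i), which multiplies out to x^4 - 8x^3 + 20x^2 - 16x. Since p(0) = det(-L) = 0, x divides p(x). By the matrix-tree theorem the graph has (1/4) * product of the nonzero eigenvalues = 4 spanning trees.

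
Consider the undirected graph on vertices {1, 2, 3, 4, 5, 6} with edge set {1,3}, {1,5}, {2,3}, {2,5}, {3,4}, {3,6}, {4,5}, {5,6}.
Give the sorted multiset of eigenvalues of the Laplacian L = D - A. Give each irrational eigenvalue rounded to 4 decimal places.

Each diagonal entry of L is the vertex degree and each off-diagonal entry is -1 where an edge is present, 0 otherwise; in the order [1, 2, 3, 4, 5, 6] the diagonal is [2, 2, 4, 2, 4, 2]. The multiplicity of 0 as a Laplacian eigenvalue equals the number of connected components. There is one zero in the spectrum, matching the 1 component.

[0, 2, 2, 2, 4, 6]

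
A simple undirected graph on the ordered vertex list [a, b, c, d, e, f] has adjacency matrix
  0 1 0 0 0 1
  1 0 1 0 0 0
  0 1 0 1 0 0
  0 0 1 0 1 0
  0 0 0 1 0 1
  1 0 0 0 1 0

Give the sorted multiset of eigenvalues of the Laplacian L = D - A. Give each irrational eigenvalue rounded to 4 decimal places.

[0, 1, 1, 3, 3, 4]

With the vertex order [a, b, c, d, e, f], the degrees are [2, 2, 2, 2, 2, 2], giving D = diag(2, 2, 2, 2, 2, 2) and L = D - A. Diagonalising L (or applying a numerical eigensolver to the 6x6 matrix) gives the spectrum above.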